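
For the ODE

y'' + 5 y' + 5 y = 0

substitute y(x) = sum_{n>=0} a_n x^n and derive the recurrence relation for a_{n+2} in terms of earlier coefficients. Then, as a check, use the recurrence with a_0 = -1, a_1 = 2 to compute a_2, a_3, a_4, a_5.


Substitute y = sum_n a_n x^n.
y''(x) has coefficient (n+2)(n+1) a_{n+2} at x^n;
5 y'(x) has coefficient 5 (n+1) a_{n+1} at x^n;
5 y(x) has coefficient 5 a_n at x^n.
Matching x^n: (n+2)(n+1) a_{n+2} + 5 (n+1) a_{n+1} + 5 a_n = 0.
Thus a_{n+2} = [-5 (n+1) a_{n+1} - 5 a_n] / ((n+1)(n+2)).

Check with a_0 = -1, a_1 = 2 (apply the recurrence for n = 0, 1, 2, 3): a_0 = -1, a_1 = 2, a_2 = -5/2, a_3 = 5/2, a_4 = -25/12, a_5 = 35/24.

a_(n+2) = [-5 (n+1) a_(n+1) - 5 a_n] / ((n+1)(n+2)); check: a_0 = -1, a_1 = 2, a_2 = -5/2, a_3 = 5/2, a_4 = -25/12, a_5 = 35/24


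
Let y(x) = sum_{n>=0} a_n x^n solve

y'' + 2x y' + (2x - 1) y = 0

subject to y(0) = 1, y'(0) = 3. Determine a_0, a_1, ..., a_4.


Ansatz: y(x) = sum_{n>=0} a_n x^n, so y'(x) = sum_{n>=1} n a_n x^(n-1) and y''(x) = sum_{n>=2} n(n-1) a_n x^(n-2).
Substitute into P(x) y'' + Q(x) y' + R(x) y = 0 with P(x) = 1, Q(x) = 2x, R(x) = 2x - 1, and match powers of x.
Initial conditions: a_0 = 1, a_1 = 3.
Setting the coefficient of each power of x to zero and solving order by order (substituting the coefficients already found):
  x^0: 2 a_2 - a_0 = 0  ->  2 a_2 = a_0 = 1  ->  a_2 = 1/2
  x^1: 6 a_3 + a_1 + 2 a_0 = 0  ->  6 a_3 = -a_1 - 2 a_0 = -5  ->  a_3 = -5/6
  x^2: 12 a_4 + 3 a_2 + 2 a_1 = 0  ->  12 a_4 = -3 a_2 - 2 a_1 = -15/2  ->  a_4 = -5/8
Truncated series: y(x) = 1 + 3 x + (1/2) x^2 - (5/6) x^3 - (5/8) x^4 + O(x^5).

a_0 = 1; a_1 = 3; a_2 = 1/2; a_3 = -5/6; a_4 = -5/8


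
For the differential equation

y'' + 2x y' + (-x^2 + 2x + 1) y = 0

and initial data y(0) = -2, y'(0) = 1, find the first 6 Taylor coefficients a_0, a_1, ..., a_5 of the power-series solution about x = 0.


Ansatz: y(x) = sum_{n>=0} a_n x^n, so y'(x) = sum_{n>=1} n a_n x^(n-1) and y''(x) = sum_{n>=2} n(n-1) a_n x^(n-2).
Substitute into P(x) y'' + Q(x) y' + R(x) y = 0 with P(x) = 1, Q(x) = 2x, R(x) = -x^2 + 2x + 1, and match powers of x.
Initial conditions: a_0 = -2, a_1 = 1.
Setting the coefficient of each power of x to zero and solving order by order (substituting the coefficients already found):
  x^0: 2 a_2 + a_0 = 0  ->  2 a_2 = -a_0 = 2  ->  a_2 = 1
  x^1: 6 a_3 + 3 a_1 + 2 a_0 = 0  ->  6 a_3 = -3 a_1 - 2 a_0 = 1  ->  a_3 = 1/6
  x^2: 12 a_4 + 5 a_2 + 2 a_1 - a_0 = 0  ->  12 a_4 = -5 a_2 - 2 a_1 + a_0 = -9  ->  a_4 = -3/4
  x^3: 20 a_5 + 7 a_3 + 2 a_2 - a_1 = 0  ->  20 a_5 = -7 a_3 - 2 a_2 + a_1 = -13/6  ->  a_5 = -13/120
Truncated series: y(x) = -2 + x + x^2 + (1/6) x^3 - (3/4) x^4 - (13/120) x^5 + O(x^6).

a_0 = -2; a_1 = 1; a_2 = 1; a_3 = 1/6; a_4 = -3/4; a_5 = -13/120


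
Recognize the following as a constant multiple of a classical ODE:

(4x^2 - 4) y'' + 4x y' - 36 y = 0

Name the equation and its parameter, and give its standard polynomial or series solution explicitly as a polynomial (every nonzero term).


All three coefficients share the factor -4; dividing through by -4 gives  (1 - x^2) y'' - x y' + 9 y = 0.
This matches the Chebyshev equation (1 - x^2) y'' - x y' + n^2 y = 0 (note the -x y' term, not -2x y') with n^2 = 9, so n = 3; the polynomial solution is T_3(x).
With y = sum_k a_k x^k, matching x^k gives (k+2)(k+1) a_{k+2} = (k^2 - n^2) a_k = (k - 3)(k + 3) a_k. The right side vanishes at k = 3, so the series with the parity of 3 terminates at degree 3.
Standard normalization: leading coefficient of T_n is 2^(n-1), so a_3 = 2^2 = 4. Work downward with a_k = (k+1)(k+2) a_{k+2} / ((k - 3)(k + 3)):
  a_1 = (2)(3)(4) / ((1 - 3)(1 + 3)) = 24/(-8) = -3
Hence T_3(x) = 4 x^3 - 3 x.

T_3(x); series = 4 x^3 - 3 x


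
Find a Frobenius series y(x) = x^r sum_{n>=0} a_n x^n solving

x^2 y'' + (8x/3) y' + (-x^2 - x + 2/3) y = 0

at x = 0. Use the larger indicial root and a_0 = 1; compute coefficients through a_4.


Write in Frobenius form y'' + (p(x)/x) y' + (q(x)/x^2) y = 0:
  p(x) = 8/3,  q(x) = -x^2 - x + 2/3.
Indicial equation: r(r-1) + (8/3) r + (2/3) = 0 -> roots r_1 = -2/3, r_2 = -1.
Take r = r_1 = -2/3. Let y(x) = x^r sum_{n>=0} a_n x^n with a_0 = 1.
Substitute y = x^r sum a_n x^n and match x^{r+n}. The recurrence is
  D(n) a_n - 1 a_{n-1} - 1 a_{n-2} = 0,  where D(n) = (r+n)(r+n-1) + (8/3)(r+n) + (2/3).
  a_n = [1 a_{n-1} + 1 a_{n-2}] / D(n).
Since the indicial polynomial factors as (r - r_1)(r - r_2), D(n) = (r_1 + n - r_1)(r_1 + n - r_2) = n(n + 1/3).
Evaluating step by step (a_0 = 1):
  n = 1: D(1) = 1(1 + 1/3) = 4/3; numerator = 1(1) = 1; a_1 = (1)/(4/3) = 3/4
  n = 2: D(2) = 2(2 + 1/3) = 14/3; numerator = 1(3/4) + 1(1) = 7/4; a_2 = (7/4)/(14/3) = 3/8
  n = 3: D(3) = 3(3 + 1/3) = 10; numerator = 1(3/8) + 1(3/4) = 9/8; a_3 = (9/8)/(10) = 9/80
  n = 4: D(4) = 4(4 + 1/3) = 52/3; numerator = 1(9/80) + 1(3/8) = 39/80; a_4 = (39/80)/(52/3) = 9/320

r = -2/3; a_0 = 1; a_1 = 3/4; a_2 = 3/8; a_3 = 9/80; a_4 = 9/320


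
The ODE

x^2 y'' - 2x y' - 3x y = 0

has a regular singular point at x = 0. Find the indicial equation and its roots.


Divide by x^2 to reach normal form y'' + P_1(x) y' + P_2(x) y = 0 with P_1(x) = -2/x and P_2(x) = -3/x.
x = 0 is a singular point because the y'-coefficient -2/x has a pole at x = 0 and the y-coefficient -3/x has a pole at x = 0.
It is a regular singular point because x P_1(x) = p(x) = -2 and x^2 P_2(x) = q(x) = -3x are polynomials, hence analytic at x = 0.
p(0) = -2,  q(0) = 0.
Indicial equation: r(r-1) + p(0) r + q(0) = 0, i.e. r^2 + (p(0) - 1) r + q(0) = 0, i.e. r^2 - 3 r = 0.
Discriminant: (-3)^2 - 4(0) = 9, so r = (3 ± 3)/2.
Solving: r_1 = 3, r_2 = 0.

indicial: r^2 - 3 r = 0; roots r_1 = 3, r_2 = 0


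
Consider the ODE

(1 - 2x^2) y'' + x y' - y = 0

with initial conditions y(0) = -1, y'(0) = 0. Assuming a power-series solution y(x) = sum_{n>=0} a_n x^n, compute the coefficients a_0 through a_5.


Ansatz: y(x) = sum_{n>=0} a_n x^n, so y'(x) = sum_{n>=1} n a_n x^(n-1) and y''(x) = sum_{n>=2} n(n-1) a_n x^(n-2).
Substitute into P(x) y'' + Q(x) y' + R(x) y = 0 with P(x) = 1 - 2x^2, Q(x) = x, R(x) = -1, and match powers of x.
Initial conditions: a_0 = -1, a_1 = 0.
Setting the coefficient of each power of x to zero and solving order by order (substituting the coefficients already found):
  x^0: 2 a_2 - a_0 = 0  ->  2 a_2 = a_0 = -1  ->  a_2 = -1/2
  x^1: 6 a_3 = 0  ->  a_3 = 0
  x^2: 12 a_4 - 3 a_2 = 0  ->  12 a_4 = 3 a_2 = -3/2  ->  a_4 = -1/8
  x^3: 20 a_5 - 10 a_3 = 0  ->  20 a_5 = 10 a_3 = 0  ->  a_5 = 0
Truncated series: y(x) = -1 - (1/2) x^2 - (1/8) x^4 + O(x^6).

a_0 = -1; a_1 = 0; a_2 = -1/2; a_3 = 0; a_4 = -1/8; a_5 = 0


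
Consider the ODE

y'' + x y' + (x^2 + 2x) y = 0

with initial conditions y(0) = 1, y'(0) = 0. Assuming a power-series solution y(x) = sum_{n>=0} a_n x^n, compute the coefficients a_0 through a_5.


Ansatz: y(x) = sum_{n>=0} a_n x^n, so y'(x) = sum_{n>=1} n a_n x^(n-1) and y''(x) = sum_{n>=2} n(n-1) a_n x^(n-2).
Substitute into P(x) y'' + Q(x) y' + R(x) y = 0 with P(x) = 1, Q(x) = x, R(x) = x^2 + 2x, and match powers of x.
Initial conditions: a_0 = 1, a_1 = 0.
Setting the coefficient of each power of x to zero and solving order by order (substituting the coefficients already found):
  x^0: 2 a_2 = 0  ->  a_2 = 0
  x^1: 6 a_3 + a_1 + 2 a_0 = 0  ->  6 a_3 = -a_1 - 2 a_0 = -2  ->  a_3 = -1/3
  x^2: 12 a_4 + 2 a_2 + 2 a_1 + a_0 = 0  ->  12 a_4 = -2 a_2 - 2 a_1 - a_0 = -1  ->  a_4 = -1/12
  x^3: 20 a_5 + 3 a_3 + 2 a_2 + a_1 = 0  ->  20 a_5 = -3 a_3 - 2 a_2 - a_1 = 1  ->  a_5 = 1/20
Truncated series: y(x) = 1 - (1/3) x^3 - (1/12) x^4 + (1/20) x^5 + O(x^6).

a_0 = 1; a_1 = 0; a_2 = 0; a_3 = -1/3; a_4 = -1/12; a_5 = 1/20


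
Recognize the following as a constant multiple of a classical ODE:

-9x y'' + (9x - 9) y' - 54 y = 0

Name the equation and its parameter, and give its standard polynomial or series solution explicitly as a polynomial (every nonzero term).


All three coefficients share the factor -9; dividing through by -9 gives  x y'' + (1 - x) y' + 6 y = 0.
This matches the Laguerre equation x y'' + (1 - x) y' + n y = 0 with n = 6; the polynomial solution is L_6(x).
With y = sum_k a_k x^k, matching x^k gives (k+1)k a_{k+1} + (k+1) a_{k+1} - k a_k + n a_k = 0, i.e. (k+1)^2 a_{k+1} = (k - n) a_k = (k - 6) a_k. The right side vanishes at k = 6, so the series terminates at degree 6.
Standard normalization L_n(0) = 1 gives a_0 = 1. Work upward with a_{k+1} = (k - 6) a_k / (k+1)^2:
  a_1 = (0 - 6)(1) / 1^2 = -6/1 = -6
  a_2 = (1 - 6)(-6) / 2^2 = 30/4 = 15/2
  a_3 = (2 - 6)(15/2) / 3^2 = -30/9 = -10/3
  a_4 = (3 - 6)(-10/3) / 4^2 = 10/16 = 5/8
  a_5 = (4 - 6)(5/8) / 5^2 = (-5/4)/25 = -1/20
  a_6 = (5 - 6)(-1/20) / 6^2 = (1/20)/36 = 1/720
Hence L_6(x) = x^6/720 - x^5/20 + 5 x^4/8 - 10 x^3/3 + 15 x^2/2 - 6 x + 1.

L_6(x); series = x^6/720 - x^5/20 + 5 x^4/8 - 10 x^3/3 + 15 x^2/2 - 6 x + 1


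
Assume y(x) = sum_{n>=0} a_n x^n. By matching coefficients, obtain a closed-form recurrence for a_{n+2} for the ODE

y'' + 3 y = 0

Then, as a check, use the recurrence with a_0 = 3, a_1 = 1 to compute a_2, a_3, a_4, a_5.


Substitute y = sum_n a_n x^n into y'' + (const) y = 0.
y''(x) = sum_{n>=0} (n+2)(n+1) a_{n+2} x^n.
The ODE becomes sum_n [(n+2)(n+1) a_{n+2} + 3 a_n] x^n = 0.
Setting each coefficient to zero gives the recurrence:
  (n+2)(n+1) a_{n+2} + 3 a_n = 0,
  a_{n+2} = -3 / ((n+1)(n+2)) a_n.

Check with a_0 = 3, a_1 = 1 (apply the recurrence for n = 0, 1, 2, 3): a_0 = 3, a_1 = 1, a_2 = -9/2, a_3 = -1/2, a_4 = 9/8, a_5 = 3/40.

a_{n+2} = -3/((n+1)(n+2)) * a_n; check: a_0 = 3, a_1 = 1, a_2 = -9/2, a_3 = -1/2, a_4 = 9/8, a_5 = 3/40


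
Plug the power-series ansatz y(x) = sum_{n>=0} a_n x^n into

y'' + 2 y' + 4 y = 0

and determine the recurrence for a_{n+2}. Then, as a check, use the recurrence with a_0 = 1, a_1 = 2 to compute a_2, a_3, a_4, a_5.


Substitute y = sum_n a_n x^n.
y''(x) has coefficient (n+2)(n+1) a_{n+2} at x^n;
2 y'(x) has coefficient 2 (n+1) a_{n+1} at x^n;
4 y(x) has coefficient 4 a_n at x^n.
Matching x^n: (n+2)(n+1) a_{n+2} + 2 (n+1) a_{n+1} + 4 a_n = 0.
Thus a_{n+2} = [-2 (n+1) a_{n+1} - 4 a_n] / ((n+1)(n+2)).

Check with a_0 = 1, a_1 = 2 (apply the recurrence for n = 0, 1, 2, 3): a_0 = 1, a_1 = 2, a_2 = -4, a_3 = 4/3, a_4 = 2/3, a_5 = -8/15.

a_(n+2) = [-2 (n+1) a_(n+1) - 4 a_n] / ((n+1)(n+2)); check: a_0 = 1, a_1 = 2, a_2 = -4, a_3 = 4/3, a_4 = 2/3, a_5 = -8/15


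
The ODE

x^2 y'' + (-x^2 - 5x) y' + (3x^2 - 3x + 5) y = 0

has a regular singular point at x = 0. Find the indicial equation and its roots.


Divide by x^2 to reach normal form y'' + P_1(x) y' + P_2(x) y = 0 with P_1(x) = -1 - 5/x and P_2(x) = 3 - 3/x + 5/x^2.
x = 0 is a singular point because the y'-coefficient -1 - 5/x has a pole at x = 0 and the y-coefficient 3 - 3/x + 5/x^2 has a pole at x = 0.
It is a regular singular point because x P_1(x) = p(x) = -x - 5 and x^2 P_2(x) = q(x) = 3x^2 - 3x + 5 are polynomials, hence analytic at x = 0.
p(0) = -5,  q(0) = 5.
Indicial equation: r(r-1) + p(0) r + q(0) = 0, i.e. r^2 + (p(0) - 1) r + q(0) = 0, i.e. r^2 - 6 r + 5 = 0.
Discriminant: (-6)^2 - 4(5) = 16, so r = (6 ± 4)/2.
Solving: r_1 = 5, r_2 = 1.

indicial: r^2 - 6 r + 5 = 0; roots r_1 = 5, r_2 = 1


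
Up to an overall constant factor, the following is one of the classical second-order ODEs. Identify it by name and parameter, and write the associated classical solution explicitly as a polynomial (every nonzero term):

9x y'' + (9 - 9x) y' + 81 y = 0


All three coefficients share the factor 9; dividing through by 9 gives  x y'' + (1 - x) y' + 9 y = 0.
This matches the Laguerre equation x y'' + (1 - x) y' + n y = 0 with n = 9; the polynomial solution is L_9(x).
With y = sum_k a_k x^k, matching x^k gives (k+1)k a_{k+1} + (k+1) a_{k+1} - k a_k + n a_k = 0, i.e. (k+1)^2 a_{k+1} = (k - n) a_k = (k - 9) a_k. The right side vanishes at k = 9, so the series terminates at degree 9.
Standard normalization L_n(0) = 1 gives a_0 = 1. Work upward with a_{k+1} = (k - 9) a_k / (k+1)^2:
  a_1 = (0 - 9)(1) / 1^2 = -9/1 = -9
  a_2 = (1 - 9)(-9) / 2^2 = 72/4 = 18
  a_3 = (2 - 9)(18) / 3^2 = -126/9 = -14
  a_4 = (3 - 9)(-14) / 4^2 = 84/16 = 21/4
  a_5 = (4 - 9)(21/4) / 5^2 = (-105/4)/25 = -21/20
  a_6 = (5 - 9)(-21/20) / 6^2 = (21/5)/36 = 7/60
  a_7 = (6 - 9)(7/60) / 7^2 = (-7/20)/49 = -1/140
  a_8 = (7 - 9)(-1/140) / 8^2 = (1/70)/64 = 1/4480
  a_9 = (8 - 9)(1/4480) / 9^2 = (-1/4480)/81 = -1/362880
Hence L_9(x) = -x^9/362880 + x^8/4480 - x^7/140 + 7 x^6/60 - 21 x^5/20 + 21 x^4/4 - 14 x^3 + 18 x^2 - 9 x + 1.

L_9(x); series = -x^9/362880 + x^8/4480 - x^7/140 + 7 x^6/60 - 21 x^5/20 + 21 x^4/4 - 14 x^3 + 18 x^2 - 9 x + 1


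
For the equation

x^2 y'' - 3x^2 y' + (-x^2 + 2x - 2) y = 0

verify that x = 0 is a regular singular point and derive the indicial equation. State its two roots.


Divide by x^2 to reach normal form y'' + P_1(x) y' + P_2(x) y = 0 with P_1(x) = -3 and P_2(x) = -1 + 2/x - 2/x^2.
x = 0 is a singular point because the y-coefficient -1 + 2/x - 2/x^2 has a pole at x = 0.
It is a regular singular point because x P_1(x) = p(x) = -3x and x^2 P_2(x) = q(x) = -x^2 + 2x - 2 are polynomials, hence analytic at x = 0.
p(0) = 0,  q(0) = -2.
Indicial equation: r(r-1) + p(0) r + q(0) = 0, i.e. r^2 + (p(0) - 1) r + q(0) = 0, i.e. r^2 - 1 r - 2 = 0.
Discriminant: (-1)^2 - 4(-2) = 9, so r = (1 ± 3)/2.
Solving: r_1 = 2, r_2 = -1.

indicial: r^2 - 1 r - 2 = 0; roots r_1 = 2, r_2 = -1


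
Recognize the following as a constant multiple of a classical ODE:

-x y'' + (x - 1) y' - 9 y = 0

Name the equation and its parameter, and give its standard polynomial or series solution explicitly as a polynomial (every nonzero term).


All three coefficients share the factor -1; dividing through by -1 gives  x y'' + (1 - x) y' + 9 y = 0.
This matches the Laguerre equation x y'' + (1 - x) y' + n y = 0 with n = 9; the polynomial solution is L_9(x).
With y = sum_k a_k x^k, matching x^k gives (k+1)k a_{k+1} + (k+1) a_{k+1} - k a_k + n a_k = 0, i.e. (k+1)^2 a_{k+1} = (k - n) a_k = (k - 9) a_k. The right side vanishes at k = 9, so the series terminates at degree 9.
Standard normalization L_n(0) = 1 gives a_0 = 1. Work upward with a_{k+1} = (k - 9) a_k / (k+1)^2:
  a_1 = (0 - 9)(1) / 1^2 = -9/1 = -9
  a_2 = (1 - 9)(-9) / 2^2 = 72/4 = 18
  a_3 = (2 - 9)(18) / 3^2 = -126/9 = -14
  a_4 = (3 - 9)(-14) / 4^2 = 84/16 = 21/4
  a_5 = (4 - 9)(21/4) / 5^2 = (-105/4)/25 = -21/20
  a_6 = (5 - 9)(-21/20) / 6^2 = (21/5)/36 = 7/60
  a_7 = (6 - 9)(7/60) / 7^2 = (-7/20)/49 = -1/140
  a_8 = (7 - 9)(-1/140) / 8^2 = (1/70)/64 = 1/4480
  a_9 = (8 - 9)(1/4480) / 9^2 = (-1/4480)/81 = -1/362880
Hence L_9(x) = -x^9/362880 + x^8/4480 - x^7/140 + 7 x^6/60 - 21 x^5/20 + 21 x^4/4 - 14 x^3 + 18 x^2 - 9 x + 1.

L_9(x); series = -x^9/362880 + x^8/4480 - x^7/140 + 7 x^6/60 - 21 x^5/20 + 21 x^4/4 - 14 x^3 + 18 x^2 - 9 x + 1


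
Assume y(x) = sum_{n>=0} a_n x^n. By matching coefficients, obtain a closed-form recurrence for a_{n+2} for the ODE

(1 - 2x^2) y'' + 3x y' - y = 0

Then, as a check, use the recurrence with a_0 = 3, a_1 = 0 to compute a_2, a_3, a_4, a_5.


Substitute y = sum_n a_n x^n.
(1 - 2 x^2) y'' contributes (n+2)(n+1) a_{n+2} - 2 n(n-1) a_n at x^n.
3 x y'(x) contributes 3 n a_n at x^n.
-y(x) contributes -1 a_n at x^n.
Matching x^n: (n+2)(n+1) a_{n+2} + (-2 n(n-1) + 3 n - 1) a_n = 0.
Thus a_{n+2} = (2 n(n-1) - 3 n + 1) / ((n+1)(n+2)) * a_n.

Check with a_0 = 3, a_1 = 0 (apply the recurrence for n = 0, 1, 2, 3): a_0 = 3, a_1 = 0, a_2 = 3/2, a_3 = 0, a_4 = -1/8, a_5 = 0.

a_(n+2) = (2 n(n-1) - 3 n + 1) / ((n+1)(n+2)) * a_n; check: a_0 = 3, a_1 = 0, a_2 = 3/2, a_3 = 0, a_4 = -1/8, a_5 = 0


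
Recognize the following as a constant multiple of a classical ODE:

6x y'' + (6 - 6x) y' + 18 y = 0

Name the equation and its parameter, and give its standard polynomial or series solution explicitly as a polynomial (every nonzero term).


All three coefficients share the factor 6; dividing through by 6 gives  x y'' + (1 - x) y' + 3 y = 0.
This matches the Laguerre equation x y'' + (1 - x) y' + n y = 0 with n = 3; the polynomial solution is L_3(x).
With y = sum_k a_k x^k, matching x^k gives (k+1)k a_{k+1} + (k+1) a_{k+1} - k a_k + n a_k = 0, i.e. (k+1)^2 a_{k+1} = (k - n) a_k = (k - 3) a_k. The right side vanishes at k = 3, so the series terminates at degree 3.
Standard normalization L_n(0) = 1 gives a_0 = 1. Work upward with a_{k+1} = (k - 3) a_k / (k+1)^2:
  a_1 = (0 - 3)(1) / 1^2 = -3/1 = -3
  a_2 = (1 - 3)(-3) / 2^2 = 6/4 = 3/2
  a_3 = (2 - 3)(3/2) / 3^2 = (-3/2)/9 = -1/6
Hence L_3(x) = -x^3/6 + 3 x^2/2 - 3 x + 1.

L_3(x); series = -x^3/6 + 3 x^2/2 - 3 x + 1


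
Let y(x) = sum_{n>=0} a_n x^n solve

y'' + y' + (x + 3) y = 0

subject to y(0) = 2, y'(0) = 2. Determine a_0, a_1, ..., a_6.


Ansatz: y(x) = sum_{n>=0} a_n x^n, so y'(x) = sum_{n>=1} n a_n x^(n-1) and y''(x) = sum_{n>=2} n(n-1) a_n x^(n-2).
Substitute into P(x) y'' + Q(x) y' + R(x) y = 0 with P(x) = 1, Q(x) = 1, R(x) = x + 3, and match powers of x.
Initial conditions: a_0 = 2, a_1 = 2.
Setting the coefficient of each power of x to zero and solving order by order (substituting the coefficients already found):
  x^0: 2 a_2 + a_1 + 3 a_0 = 0  ->  2 a_2 = -a_1 - 3 a_0 = -8  ->  a_2 = -4
  x^1: 6 a_3 + 2 a_2 + 3 a_1 + a_0 = 0  ->  6 a_3 = -2 a_2 - 3 a_1 - a_0 = 0  ->  a_3 = 0
  x^2: 12 a_4 + 3 a_3 + 3 a_2 + a_1 = 0  ->  12 a_4 = -3 a_3 - 3 a_2 - a_1 = 10  ->  a_4 = 5/6
  x^3: 20 a_5 + 4 a_4 + 3 a_3 + a_2 = 0  ->  20 a_5 = -4 a_4 - 3 a_3 - a_2 = 2/3  ->  a_5 = 1/30
  x^4: 30 a_6 + 5 a_5 + 3 a_4 + a_3 = 0  ->  30 a_6 = -5 a_5 - 3 a_4 - a_3 = -8/3  ->  a_6 = -4/45
Truncated series: y(x) = 2 + 2 x - 4 x^2 + (5/6) x^4 + (1/30) x^5 - (4/45) x^6 + O(x^7).

a_0 = 2; a_1 = 2; a_2 = -4; a_3 = 0; a_4 = 5/6; a_5 = 1/30; a_6 = -4/45


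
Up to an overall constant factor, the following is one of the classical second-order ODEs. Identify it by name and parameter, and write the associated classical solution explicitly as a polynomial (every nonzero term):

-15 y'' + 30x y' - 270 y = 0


All three coefficients share the factor -15; dividing through by -15 gives  y'' - 2x y' + 18 y = 0.
This matches the Hermite equation y'' - 2x y' + 2n y = 0 with 2n = 18, so n = 9; the polynomial solution is H_9(x).
With y = sum_k a_k x^k, matching x^k gives (k+2)(k+1) a_{k+2} = 2(k - n) a_k = 2(k - 9) a_k. The right side vanishes at k = 9, so the series with the parity of 9 terminates at degree 9.
Standard normalization: leading coefficient of H_n is 2^n, so a_9 = 2^9 = 512. Work downward with a_k = (k+1)(k+2) a_{k+2} / (2(k - n)):
  a_7 = (8)(9)(512) / (2(7 - 9)) = 36864/(-4) = -9216
  a_5 = (6)(7)(-9216) / (2(5 - 9)) = -387072/(-8) = 48384
  a_3 = (4)(5)(48384) / (2(3 - 9)) = 967680/(-12) = -80640
  a_1 = (2)(3)(-80640) / (2(1 - 9)) = -483840/(-16) = 30240
Hence H_9(x) = 512 x^9 - 9216 x^7 + 48384 x^5 - 80640 x^3 + 30240 x.

H_9(x); series = 512 x^9 - 9216 x^7 + 48384 x^5 - 80640 x^3 + 30240 x


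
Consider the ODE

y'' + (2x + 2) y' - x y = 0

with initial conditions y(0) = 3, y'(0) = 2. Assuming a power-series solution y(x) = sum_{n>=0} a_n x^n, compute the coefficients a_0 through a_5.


Ansatz: y(x) = sum_{n>=0} a_n x^n, so y'(x) = sum_{n>=1} n a_n x^(n-1) and y''(x) = sum_{n>=2} n(n-1) a_n x^(n-2).
Substitute into P(x) y'' + Q(x) y' + R(x) y = 0 with P(x) = 1, Q(x) = 2x + 2, R(x) = -x, and match powers of x.
Initial conditions: a_0 = 3, a_1 = 2.
Setting the coefficient of each power of x to zero and solving order by order (substituting the coefficients already found):
  x^0: 2 a_2 + 2 a_1 = 0  ->  2 a_2 = -2 a_1 = -4  ->  a_2 = -2
  x^1: 6 a_3 + 4 a_2 + 2 a_1 - a_0 = 0  ->  6 a_3 = -4 a_2 - 2 a_1 + a_0 = 7  ->  a_3 = 7/6
  x^2: 12 a_4 + 6 a_3 + 4 a_2 - a_1 = 0  ->  12 a_4 = -6 a_3 - 4 a_2 + a_1 = 3  ->  a_4 = 1/4
  x^3: 20 a_5 + 8 a_4 + 6 a_3 - a_2 = 0  ->  20 a_5 = -8 a_4 - 6 a_3 + a_2 = -11  ->  a_5 = -11/20
Truncated series: y(x) = 3 + 2 x - 2 x^2 + (7/6) x^3 + (1/4) x^4 - (11/20) x^5 + O(x^6).

a_0 = 3; a_1 = 2; a_2 = -2; a_3 = 7/6; a_4 = 1/4; a_5 = -11/20


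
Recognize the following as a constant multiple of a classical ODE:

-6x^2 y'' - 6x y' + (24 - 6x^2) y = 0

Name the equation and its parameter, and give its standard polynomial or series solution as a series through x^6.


All three coefficients share the factor -6; dividing through by -6 gives  x^2 y'' + x y' + (x^2 - 4) y = 0.
This matches the Bessel equation x^2 y'' + x y' + (x^2 - nu^2) y = 0 with nu^2 = 4, so nu = 2; the solution bounded at x = 0 is J_2(x).
Frobenius at x = 0: indicial roots ±nu; for r = nu the recurrence k(k + 2nu) c_k = -c_{k-2} gives the standard series J_nu(x) = sum_{k>=0} (-1)^k / (k! (k+nu)!) (x/2)^(2k+nu). Evaluate the first 3 terms:
  k = 0: (-1)^0 / (0! * 2! * 2^2) x^2 = 1/(1*2*4) x^2 = (1/8) x^2
  k = 1: (-1)^1 / (1! * 3! * 2^4) x^4 = -1/(1*6*16) x^4 = (-1/96) x^4
  k = 2: (-1)^2 / (2! * 4! * 2^6) x^6 = 1/(2*24*64) x^6 = (1/3072) x^6
Hence J_2(x) = x^6/3072 - x^4/96 + x^2/8 + ....

J_2(x); series = x^6/3072 - x^4/96 + x^2/8


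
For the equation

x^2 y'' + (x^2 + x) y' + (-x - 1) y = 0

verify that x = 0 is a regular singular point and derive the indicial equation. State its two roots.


Divide by x^2 to reach normal form y'' + P_1(x) y' + P_2(x) y = 0 with P_1(x) = 1 + 1/x and P_2(x) = -1/x - 1/x^2.
x = 0 is a singular point because the y'-coefficient 1 + 1/x has a pole at x = 0 and the y-coefficient -1/x - 1/x^2 has a pole at x = 0.
It is a regular singular point because x P_1(x) = p(x) = x + 1 and x^2 P_2(x) = q(x) = -x - 1 are polynomials, hence analytic at x = 0.
p(0) = 1,  q(0) = -1.
Indicial equation: r(r-1) + p(0) r + q(0) = 0, i.e. r^2 + (p(0) - 1) r + q(0) = 0, i.e. r^2 - 1 = 0.
Discriminant: (0)^2 - 4(-1) = 4, so r = (0 ± 2)/2.
Solving: r_1 = 1, r_2 = -1.

indicial: r^2 - 1 = 0; roots r_1 = 1, r_2 = -1


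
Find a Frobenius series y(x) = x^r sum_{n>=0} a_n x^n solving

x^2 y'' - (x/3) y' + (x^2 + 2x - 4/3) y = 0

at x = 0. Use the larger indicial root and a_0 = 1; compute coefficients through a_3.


Write in Frobenius form y'' + (p(x)/x) y' + (q(x)/x^2) y = 0:
  p(x) = -1/3,  q(x) = x^2 + 2x - 4/3.
Indicial equation: r(r-1) + (-1/3) r + (-4/3) = 0 -> roots r_1 = 2, r_2 = -2/3.
Take r = r_1 = 2. Let y(x) = x^r sum_{n>=0} a_n x^n with a_0 = 1.
Substitute y = x^r sum a_n x^n and match x^{r+n}. The recurrence is
  D(n) a_n + 2 a_{n-1} + 1 a_{n-2} = 0,  where D(n) = (r+n)(r+n-1) + (-1/3)(r+n) + (-4/3).
  a_n = [-2 a_{n-1} - 1 a_{n-2}] / D(n).
Since the indicial polynomial factors as (r - r_1)(r - r_2), D(n) = (r_1 + n - r_1)(r_1 + n - r_2) = n(n + 8/3).
Evaluating step by step (a_0 = 1):
  n = 1: D(1) = 1(1 + 8/3) = 11/3; numerator = -2(1) = -2; a_1 = (-2)/(11/3) = -6/11
  n = 2: D(2) = 2(2 + 8/3) = 28/3; numerator = -2(-6/11) - 1(1) = 1/11; a_2 = (1/11)/(28/3) = 3/308
  n = 3: D(3) = 3(3 + 8/3) = 17; numerator = -2(3/308) - 1(-6/11) = 81/154; a_3 = (81/154)/(17) = 81/2618

r = 2; a_0 = 1; a_1 = -6/11; a_2 = 3/308; a_3 = 81/2618


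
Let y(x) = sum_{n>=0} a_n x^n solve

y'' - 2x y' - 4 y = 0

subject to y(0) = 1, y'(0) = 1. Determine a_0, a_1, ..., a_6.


Ansatz: y(x) = sum_{n>=0} a_n x^n, so y'(x) = sum_{n>=1} n a_n x^(n-1) and y''(x) = sum_{n>=2} n(n-1) a_n x^(n-2).
Substitute into P(x) y'' + Q(x) y' + R(x) y = 0 with P(x) = 1, Q(x) = -2x, R(x) = -4, and match powers of x.
Initial conditions: a_0 = 1, a_1 = 1.
Setting the coefficient of each power of x to zero and solving order by order (substituting the coefficients already found):
  x^0: 2 a_2 - 4 a_0 = 0  ->  2 a_2 = 4 a_0 = 4  ->  a_2 = 2
  x^1: 6 a_3 - 6 a_1 = 0  ->  6 a_3 = 6 a_1 = 6  ->  a_3 = 1
  x^2: 12 a_4 - 8 a_2 = 0  ->  12 a_4 = 8 a_2 = 16  ->  a_4 = 4/3
  x^3: 20 a_5 - 10 a_3 = 0  ->  20 a_5 = 10 a_3 = 10  ->  a_5 = 1/2
  x^4: 30 a_6 - 12 a_4 = 0  ->  30 a_6 = 12 a_4 = 16  ->  a_6 = 8/15
Truncated series: y(x) = 1 + x + 2 x^2 + x^3 + (4/3) x^4 + (1/2) x^5 + (8/15) x^6 + O(x^7).

a_0 = 1; a_1 = 1; a_2 = 2; a_3 = 1; a_4 = 4/3; a_5 = 1/2; a_6 = 8/15


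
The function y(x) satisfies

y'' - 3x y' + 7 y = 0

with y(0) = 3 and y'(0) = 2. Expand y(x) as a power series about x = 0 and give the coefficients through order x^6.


Ansatz: y(x) = sum_{n>=0} a_n x^n, so y'(x) = sum_{n>=1} n a_n x^(n-1) and y''(x) = sum_{n>=2} n(n-1) a_n x^(n-2).
Substitute into P(x) y'' + Q(x) y' + R(x) y = 0 with P(x) = 1, Q(x) = -3x, R(x) = 7, and match powers of x.
Initial conditions: a_0 = 3, a_1 = 2.
Setting the coefficient of each power of x to zero and solving order by order (substituting the coefficients already found):
  x^0: 2 a_2 + 7 a_0 = 0  ->  2 a_2 = -7 a_0 = -21  ->  a_2 = -21/2
  x^1: 6 a_3 + 4 a_1 = 0  ->  6 a_3 = -4 a_1 = -8  ->  a_3 = -4/3
  x^2: 12 a_4 + a_2 = 0  ->  12 a_4 = -a_2 = 21/2  ->  a_4 = 7/8
  x^3: 20 a_5 - 2 a_3 = 0  ->  20 a_5 = 2 a_3 = -8/3  ->  a_5 = -2/15
  x^4: 30 a_6 - 5 a_4 = 0  ->  30 a_6 = 5 a_4 = 35/8  ->  a_6 = 7/48
Truncated series: y(x) = 3 + 2 x - (21/2) x^2 - (4/3) x^3 + (7/8) x^4 - (2/15) x^5 + (7/48) x^6 + O(x^7).

a_0 = 3; a_1 = 2; a_2 = -21/2; a_3 = -4/3; a_4 = 7/8; a_5 = -2/15; a_6 = 7/48


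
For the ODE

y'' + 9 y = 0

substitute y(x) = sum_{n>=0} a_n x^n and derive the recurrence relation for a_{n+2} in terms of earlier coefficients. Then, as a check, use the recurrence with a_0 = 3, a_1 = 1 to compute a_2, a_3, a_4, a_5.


Substitute y = sum_n a_n x^n into y'' + (const) y = 0.
y''(x) = sum_{n>=0} (n+2)(n+1) a_{n+2} x^n.
The ODE becomes sum_n [(n+2)(n+1) a_{n+2} + 9 a_n] x^n = 0.
Setting each coefficient to zero gives the recurrence:
  (n+2)(n+1) a_{n+2} + 9 a_n = 0,
  a_{n+2} = -9 / ((n+1)(n+2)) a_n.

Check with a_0 = 3, a_1 = 1 (apply the recurrence for n = 0, 1, 2, 3): a_0 = 3, a_1 = 1, a_2 = -27/2, a_3 = -3/2, a_4 = 81/8, a_5 = 27/40.

a_{n+2} = -9/((n+1)(n+2)) * a_n; check: a_0 = 3, a_1 = 1, a_2 = -27/2, a_3 = -3/2, a_4 = 81/8, a_5 = 27/40


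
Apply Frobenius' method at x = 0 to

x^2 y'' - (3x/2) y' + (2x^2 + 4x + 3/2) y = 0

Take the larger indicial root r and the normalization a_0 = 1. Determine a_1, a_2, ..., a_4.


Write in Frobenius form y'' + (p(x)/x) y' + (q(x)/x^2) y = 0:
  p(x) = -3/2,  q(x) = 2x^2 + 4x + 3/2.
Indicial equation: r(r-1) + (-3/2) r + (3/2) = 0 -> roots r_1 = 3/2, r_2 = 1.
Take r = r_1 = 3/2. Let y(x) = x^r sum_{n>=0} a_n x^n with a_0 = 1.
Substitute y = x^r sum a_n x^n and match x^{r+n}. The recurrence is
  D(n) a_n + 4 a_{n-1} + 2 a_{n-2} = 0,  where D(n) = (r+n)(r+n-1) + (-3/2)(r+n) + (3/2).
  a_n = [-4 a_{n-1} - 2 a_{n-2}] / D(n).
Since the indicial polynomial factors as (r - r_1)(r - r_2), D(n) = (r_1 + n - r_1)(r_1 + n - r_2) = n(n + 1/2).
Evaluating step by step (a_0 = 1):
  n = 1: D(1) = 1(1 + 1/2) = 3/2; numerator = -4(1) = -4; a_1 = (-4)/(3/2) = -8/3
  n = 2: D(2) = 2(2 + 1/2) = 5; numerator = -4(-8/3) - 2(1) = 26/3; a_2 = (26/3)/(5) = 26/15
  n = 3: D(3) = 3(3 + 1/2) = 21/2; numerator = -4(26/15) - 2(-8/3) = -8/5; a_3 = (-8/5)/(21/2) = -16/105
  n = 4: D(4) = 4(4 + 1/2) = 18; numerator = -4(-16/105) - 2(26/15) = -20/7; a_4 = (-20/7)/(18) = -10/63

r = 3/2; a_0 = 1; a_1 = -8/3; a_2 = 26/15; a_3 = -16/105; a_4 = -10/63


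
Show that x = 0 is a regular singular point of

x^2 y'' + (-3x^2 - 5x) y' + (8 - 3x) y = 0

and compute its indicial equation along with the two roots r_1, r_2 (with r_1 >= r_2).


Divide by x^2 to reach normal form y'' + P_1(x) y' + P_2(x) y = 0 with P_1(x) = -3 - 5/x and P_2(x) = -3/x + 8/x^2.
x = 0 is a singular point because the y'-coefficient -3 - 5/x has a pole at x = 0 and the y-coefficient -3/x + 8/x^2 has a pole at x = 0.
It is a regular singular point because x P_1(x) = p(x) = -3x - 5 and x^2 P_2(x) = q(x) = 8 - 3x are polynomials, hence analytic at x = 0.
p(0) = -5,  q(0) = 8.
Indicial equation: r(r-1) + p(0) r + q(0) = 0, i.e. r^2 + (p(0) - 1) r + q(0) = 0, i.e. r^2 - 6 r + 8 = 0.
Discriminant: (-6)^2 - 4(8) = 4, so r = (6 ± 2)/2.
Solving: r_1 = 4, r_2 = 2.

indicial: r^2 - 6 r + 8 = 0; roots r_1 = 4, r_2 = 2


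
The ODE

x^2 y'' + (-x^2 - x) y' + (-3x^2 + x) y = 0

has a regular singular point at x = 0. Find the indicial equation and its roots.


Divide by x^2 to reach normal form y'' + P_1(x) y' + P_2(x) y = 0 with P_1(x) = -1 - 1/x and P_2(x) = -3 + 1/x.
x = 0 is a singular point because the y'-coefficient -1 - 1/x has a pole at x = 0 and the y-coefficient -3 + 1/x has a pole at x = 0.
It is a regular singular point because x P_1(x) = p(x) = -x - 1 and x^2 P_2(x) = q(x) = -3x^2 + x are polynomials, hence analytic at x = 0.
p(0) = -1,  q(0) = 0.
Indicial equation: r(r-1) + p(0) r + q(0) = 0, i.e. r^2 + (p(0) - 1) r + q(0) = 0, i.e. r^2 - 2 r = 0.
Discriminant: (-2)^2 - 4(0) = 4, so r = (2 ± 2)/2.
Solving: r_1 = 2, r_2 = 0.

indicial: r^2 - 2 r = 0; roots r_1 = 2, r_2 = 0


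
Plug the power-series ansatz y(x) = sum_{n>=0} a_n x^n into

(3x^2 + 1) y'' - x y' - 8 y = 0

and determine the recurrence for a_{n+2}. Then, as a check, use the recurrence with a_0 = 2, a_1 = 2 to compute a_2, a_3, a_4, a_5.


Substitute y = sum_n a_n x^n.
(1 + 3 x^2) y'' contributes (n+2)(n+1) a_{n+2} + 3 n(n-1) a_n at x^n.
-x y'(x) contributes -n a_n at x^n.
-8 y(x) contributes -8 a_n at x^n.
Matching x^n: (n+2)(n+1) a_{n+2} + (3 n(n-1) - n - 8) a_n = 0.
Thus a_{n+2} = (-3 n(n-1) + n + 8) / ((n+1)(n+2)) * a_n.

Check with a_0 = 2, a_1 = 2 (apply the recurrence for n = 0, 1, 2, 3): a_0 = 2, a_1 = 2, a_2 = 8, a_3 = 3, a_4 = 8/3, a_5 = -21/20.

a_(n+2) = (-3 n(n-1) + n + 8) / ((n+1)(n+2)) * a_n; check: a_0 = 2, a_1 = 2, a_2 = 8, a_3 = 3, a_4 = 8/3, a_5 = -21/20


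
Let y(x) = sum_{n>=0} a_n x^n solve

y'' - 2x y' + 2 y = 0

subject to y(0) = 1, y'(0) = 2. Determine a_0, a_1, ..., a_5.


Ansatz: y(x) = sum_{n>=0} a_n x^n, so y'(x) = sum_{n>=1} n a_n x^(n-1) and y''(x) = sum_{n>=2} n(n-1) a_n x^(n-2).
Substitute into P(x) y'' + Q(x) y' + R(x) y = 0 with P(x) = 1, Q(x) = -2x, R(x) = 2, and match powers of x.
Initial conditions: a_0 = 1, a_1 = 2.
Setting the coefficient of each power of x to zero and solving order by order (substituting the coefficients already found):
  x^0: 2 a_2 + 2 a_0 = 0  ->  2 a_2 = -2 a_0 = -2  ->  a_2 = -1
  x^1: 6 a_3 = 0  ->  a_3 = 0
  x^2: 12 a_4 - 2 a_2 = 0  ->  12 a_4 = 2 a_2 = -2  ->  a_4 = -1/6
  x^3: 20 a_5 - 4 a_3 = 0  ->  20 a_5 = 4 a_3 = 0  ->  a_5 = 0
Truncated series: y(x) = 1 + 2 x - x^2 - (1/6) x^4 + O(x^6).

a_0 = 1; a_1 = 2; a_2 = -1; a_3 = 0; a_4 = -1/6; a_5 = 0


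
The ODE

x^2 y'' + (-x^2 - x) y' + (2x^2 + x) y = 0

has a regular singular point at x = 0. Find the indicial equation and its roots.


Divide by x^2 to reach normal form y'' + P_1(x) y' + P_2(x) y = 0 with P_1(x) = -1 - 1/x and P_2(x) = 2 + 1/x.
x = 0 is a singular point because the y'-coefficient -1 - 1/x has a pole at x = 0 and the y-coefficient 2 + 1/x has a pole at x = 0.
It is a regular singular point because x P_1(x) = p(x) = -x - 1 and x^2 P_2(x) = q(x) = 2x^2 + x are polynomials, hence analytic at x = 0.
p(0) = -1,  q(0) = 0.
Indicial equation: r(r-1) + p(0) r + q(0) = 0, i.e. r^2 + (p(0) - 1) r + q(0) = 0, i.e. r^2 - 2 r = 0.
Discriminant: (-2)^2 - 4(0) = 4, so r = (2 ± 2)/2.
Solving: r_1 = 2, r_2 = 0.

indicial: r^2 - 2 r = 0; roots r_1 = 2, r_2 = 0


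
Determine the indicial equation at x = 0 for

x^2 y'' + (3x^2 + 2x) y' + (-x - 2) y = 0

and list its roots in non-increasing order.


Divide by x^2 to reach normal form y'' + P_1(x) y' + P_2(x) y = 0 with P_1(x) = 3 + 2/x and P_2(x) = -1/x - 2/x^2.
x = 0 is a singular point because the y'-coefficient 3 + 2/x has a pole at x = 0 and the y-coefficient -1/x - 2/x^2 has a pole at x = 0.
It is a regular singular point because x P_1(x) = p(x) = 3x + 2 and x^2 P_2(x) = q(x) = -x - 2 are polynomials, hence analytic at x = 0.
p(0) = 2,  q(0) = -2.
Indicial equation: r(r-1) + p(0) r + q(0) = 0, i.e. r^2 + (p(0) - 1) r + q(0) = 0, i.e. r^2 + 1 r - 2 = 0.
Discriminant: (1)^2 - 4(-2) = 9, so r = (-1 ± 3)/2.
Solving: r_1 = 1, r_2 = -2.

indicial: r^2 + 1 r - 2 = 0; roots r_1 = 1, r_2 = -2


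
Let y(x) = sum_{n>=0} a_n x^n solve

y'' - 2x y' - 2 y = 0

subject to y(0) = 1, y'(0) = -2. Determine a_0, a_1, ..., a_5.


Ansatz: y(x) = sum_{n>=0} a_n x^n, so y'(x) = sum_{n>=1} n a_n x^(n-1) and y''(x) = sum_{n>=2} n(n-1) a_n x^(n-2).
Substitute into P(x) y'' + Q(x) y' + R(x) y = 0 with P(x) = 1, Q(x) = -2x, R(x) = -2, and match powers of x.
Initial conditions: a_0 = 1, a_1 = -2.
Setting the coefficient of each power of x to zero and solving order by order (substituting the coefficients already found):
  x^0: 2 a_2 - 2 a_0 = 0  ->  2 a_2 = 2 a_0 = 2  ->  a_2 = 1
  x^1: 6 a_3 - 4 a_1 = 0  ->  6 a_3 = 4 a_1 = -8  ->  a_3 = -4/3
  x^2: 12 a_4 - 6 a_2 = 0  ->  12 a_4 = 6 a_2 = 6  ->  a_4 = 1/2
  x^3: 20 a_5 - 8 a_3 = 0  ->  20 a_5 = 8 a_3 = -32/3  ->  a_5 = -8/15
Truncated series: y(x) = 1 - 2 x + x^2 - (4/3) x^3 + (1/2) x^4 - (8/15) x^5 + O(x^6).

a_0 = 1; a_1 = -2; a_2 = 1; a_3 = -4/3; a_4 = 1/2; a_5 = -8/15


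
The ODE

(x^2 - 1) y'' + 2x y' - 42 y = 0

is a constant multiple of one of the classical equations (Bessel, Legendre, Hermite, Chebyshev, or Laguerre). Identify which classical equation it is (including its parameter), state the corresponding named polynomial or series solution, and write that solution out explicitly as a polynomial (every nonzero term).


All three coefficients share the factor -1; dividing through by -1 gives  (1 - x^2) y'' - 2x y' + 42 y = 0.
This matches the Legendre equation (1 - x^2) y'' - 2x y' + n(n+1) y = 0 (note the -2x y' term) with n(n+1) = 42, so n = 6; the polynomial solution is P_6(x).
With y = sum_k a_k x^k, matching x^k gives (k+2)(k+1) a_{k+2} = [k(k+1) - n(n+1)] a_k = (k - 6)(k + 7) a_k. The right side vanishes at k = 6, so the series with the parity of 6 terminates at degree 6.
Standard normalization (P_n(1) = 1): leading coefficient (2n)!/(2^n (n!)^2) = 479001600/(64*518400) = 231/16, so a_6 = 231/16. Work downward with a_k = (k+1)(k+2) a_{k+2} / ((k - 6)(k + 7)):
  a_4 = (5)(6)(231/16) / ((4 - 6)(4 + 7)) = (3465/8)/(-22) = -315/16
  a_2 = (3)(4)(-315/16) / ((2 - 6)(2 + 7)) = (-945/4)/(-36) = 105/16
  a_0 = (1)(2)(105/16) / ((0 - 6)(0 + 7)) = (105/8)/(-42) = -5/16
Hence P_6(x) = 231 x^6/16 - 315 x^4/16 + 105 x^2/16 - 5/16.

P_6(x); series = 231 x^6/16 - 315 x^4/16 + 105 x^2/16 - 5/16


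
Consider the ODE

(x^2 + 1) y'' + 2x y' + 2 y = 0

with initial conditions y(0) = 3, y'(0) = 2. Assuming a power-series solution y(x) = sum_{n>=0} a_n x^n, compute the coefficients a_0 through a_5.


Ansatz: y(x) = sum_{n>=0} a_n x^n, so y'(x) = sum_{n>=1} n a_n x^(n-1) and y''(x) = sum_{n>=2} n(n-1) a_n x^(n-2).
Substitute into P(x) y'' + Q(x) y' + R(x) y = 0 with P(x) = x^2 + 1, Q(x) = 2x, R(x) = 2, and match powers of x.
Initial conditions: a_0 = 3, a_1 = 2.
Setting the coefficient of each power of x to zero and solving order by order (substituting the coefficients already found):
  x^0: 2 a_2 + 2 a_0 = 0  ->  2 a_2 = -2 a_0 = -6  ->  a_2 = -3
  x^1: 6 a_3 + 4 a_1 = 0  ->  6 a_3 = -4 a_1 = -8  ->  a_3 = -4/3
  x^2: 12 a_4 + 8 a_2 = 0  ->  12 a_4 = -8 a_2 = 24  ->  a_4 = 2
  x^3: 20 a_5 + 14 a_3 = 0  ->  20 a_5 = -14 a_3 = 56/3  ->  a_5 = 14/15
Truncated series: y(x) = 3 + 2 x - 3 x^2 - (4/3) x^3 + 2 x^4 + (14/15) x^5 + O(x^6).

a_0 = 3; a_1 = 2; a_2 = -3; a_3 = -4/3; a_4 = 2; a_5 = 14/15


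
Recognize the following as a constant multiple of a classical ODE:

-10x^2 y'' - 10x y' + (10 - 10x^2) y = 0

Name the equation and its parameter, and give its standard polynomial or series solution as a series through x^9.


All three coefficients share the factor -10; dividing through by -10 gives  x^2 y'' + x y' + (x^2 - 1) y = 0.
This matches the Bessel equation x^2 y'' + x y' + (x^2 - nu^2) y = 0 with nu^2 = 1, so nu = 1; the solution bounded at x = 0 is J_1(x).
Frobenius at x = 0: indicial roots ±nu; for r = nu the recurrence k(k + 2nu) c_k = -c_{k-2} gives the standard series J_nu(x) = sum_{k>=0} (-1)^k / (k! (k+nu)!) (x/2)^(2k+nu). Evaluate the first 5 terms:
  k = 0: (-1)^0 / (0! * 1! * 2^1) x^1 = 1/(1*1*2) x^1 = (1/2) x^1
  k = 1: (-1)^1 / (1! * 2! * 2^3) x^3 = -1/(1*2*8) x^3 = (-1/16) x^3
  k = 2: (-1)^2 / (2! * 3! * 2^5) x^5 = 1/(2*6*32) x^5 = (1/384) x^5
  k = 3: (-1)^3 / (3! * 4! * 2^7) x^7 = -1/(6*24*128) x^7 = (-1/18432) x^7
  k = 4: (-1)^4 / (4! * 5! * 2^9) x^9 = 1/(24*120*512) x^9 = (1/1474560) x^9
Hence J_1(x) = x^9/1474560 - x^7/18432 + x^5/384 - x^3/16 + x/2 + ....

J_1(x); series = x^9/1474560 - x^7/18432 + x^5/384 - x^3/16 + x/2


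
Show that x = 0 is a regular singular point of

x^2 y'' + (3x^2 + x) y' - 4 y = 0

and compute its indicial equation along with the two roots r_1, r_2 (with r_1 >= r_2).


Divide by x^2 to reach normal form y'' + P_1(x) y' + P_2(x) y = 0 with P_1(x) = 3 + 1/x and P_2(x) = -4/x^2.
x = 0 is a singular point because the y'-coefficient 3 + 1/x has a pole at x = 0 and the y-coefficient -4/x^2 has a pole at x = 0.
It is a regular singular point because x P_1(x) = p(x) = 3x + 1 and x^2 P_2(x) = q(x) = -4 are polynomials, hence analytic at x = 0.
p(0) = 1,  q(0) = -4.
Indicial equation: r(r-1) + p(0) r + q(0) = 0, i.e. r^2 + (p(0) - 1) r + q(0) = 0, i.e. r^2 - 4 = 0.
Discriminant: (0)^2 - 4(-4) = 16, so r = (0 ± 4)/2.
Solving: r_1 = 2, r_2 = -2.

indicial: r^2 - 4 = 0; roots r_1 = 2, r_2 = -2


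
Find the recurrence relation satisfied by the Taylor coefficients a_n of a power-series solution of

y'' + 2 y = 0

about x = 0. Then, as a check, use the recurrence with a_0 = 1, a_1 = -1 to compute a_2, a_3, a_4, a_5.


Substitute y = sum_n a_n x^n into y'' + (const) y = 0.
y''(x) = sum_{n>=0} (n+2)(n+1) a_{n+2} x^n.
The ODE becomes sum_n [(n+2)(n+1) a_{n+2} + 2 a_n] x^n = 0.
Setting each coefficient to zero gives the recurrence:
  (n+2)(n+1) a_{n+2} + 2 a_n = 0,
  a_{n+2} = -2 / ((n+1)(n+2)) a_n.

Check with a_0 = 1, a_1 = -1 (apply the recurrence for n = 0, 1, 2, 3): a_0 = 1, a_1 = -1, a_2 = -1, a_3 = 1/3, a_4 = 1/6, a_5 = -1/30.

a_{n+2} = -2/((n+1)(n+2)) * a_n; check: a_0 = 1, a_1 = -1, a_2 = -1, a_3 = 1/3, a_4 = 1/6, a_5 = -1/30


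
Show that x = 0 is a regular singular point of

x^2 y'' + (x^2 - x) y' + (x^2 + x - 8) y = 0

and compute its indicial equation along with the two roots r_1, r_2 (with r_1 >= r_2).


Divide by x^2 to reach normal form y'' + P_1(x) y' + P_2(x) y = 0 with P_1(x) = 1 - 1/x and P_2(x) = 1 + 1/x - 8/x^2.
x = 0 is a singular point because the y'-coefficient 1 - 1/x has a pole at x = 0 and the y-coefficient 1 + 1/x - 8/x^2 has a pole at x = 0.
It is a regular singular point because x P_1(x) = p(x) = x - 1 and x^2 P_2(x) = q(x) = x^2 + x - 8 are polynomials, hence analytic at x = 0.
p(0) = -1,  q(0) = -8.
Indicial equation: r(r-1) + p(0) r + q(0) = 0, i.e. r^2 + (p(0) - 1) r + q(0) = 0, i.e. r^2 - 2 r - 8 = 0.
Discriminant: (-2)^2 - 4(-8) = 36, so r = (2 ± 6)/2.
Solving: r_1 = 4, r_2 = -2.

indicial: r^2 - 2 r - 8 = 0; roots r_1 = 4, r_2 = -2


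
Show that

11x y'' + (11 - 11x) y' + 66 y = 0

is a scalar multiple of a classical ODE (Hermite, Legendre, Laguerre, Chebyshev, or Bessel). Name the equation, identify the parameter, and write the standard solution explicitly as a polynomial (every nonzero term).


All three coefficients share the factor 11; dividing through by 11 gives  x y'' + (1 - x) y' + 6 y = 0.
This matches the Laguerre equation x y'' + (1 - x) y' + n y = 0 with n = 6; the polynomial solution is L_6(x).
With y = sum_k a_k x^k, matching x^k gives (k+1)k a_{k+1} + (k+1) a_{k+1} - k a_k + n a_k = 0, i.e. (k+1)^2 a_{k+1} = (k - n) a_k = (k - 6) a_k. The right side vanishes at k = 6, so the series terminates at degree 6.
Standard normalization L_n(0) = 1 gives a_0 = 1. Work upward with a_{k+1} = (k - 6) a_k / (k+1)^2:
  a_1 = (0 - 6)(1) / 1^2 = -6/1 = -6
  a_2 = (1 - 6)(-6) / 2^2 = 30/4 = 15/2
  a_3 = (2 - 6)(15/2) / 3^2 = -30/9 = -10/3
  a_4 = (3 - 6)(-10/3) / 4^2 = 10/16 = 5/8
  a_5 = (4 - 6)(5/8) / 5^2 = (-5/4)/25 = -1/20
  a_6 = (5 - 6)(-1/20) / 6^2 = (1/20)/36 = 1/720
Hence L_6(x) = x^6/720 - x^5/20 + 5 x^4/8 - 10 x^3/3 + 15 x^2/2 - 6 x + 1.

L_6(x); series = x^6/720 - x^5/20 + 5 x^4/8 - 10 x^3/3 + 15 x^2/2 - 6 x + 1


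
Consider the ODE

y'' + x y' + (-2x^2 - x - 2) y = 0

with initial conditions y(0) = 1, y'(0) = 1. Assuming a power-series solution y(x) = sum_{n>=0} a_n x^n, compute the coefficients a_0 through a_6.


Ansatz: y(x) = sum_{n>=0} a_n x^n, so y'(x) = sum_{n>=1} n a_n x^(n-1) and y''(x) = sum_{n>=2} n(n-1) a_n x^(n-2).
Substitute into P(x) y'' + Q(x) y' + R(x) y = 0 with P(x) = 1, Q(x) = x, R(x) = -2x^2 - x - 2, and match powers of x.
Initial conditions: a_0 = 1, a_1 = 1.
Setting the coefficient of each power of x to zero and solving order by order (substituting the coefficients already found):
  x^0: 2 a_2 - 2 a_0 = 0  ->  2 a_2 = 2 a_0 = 2  ->  a_2 = 1
  x^1: 6 a_3 - a_1 - a_0 = 0  ->  6 a_3 = a_1 + a_0 = 2  ->  a_3 = 1/3
  x^2: 12 a_4 - a_1 - 2 a_0 = 0  ->  12 a_4 = a_1 + 2 a_0 = 3  ->  a_4 = 1/4
  x^3: 20 a_5 + a_3 - a_2 - 2 a_1 = 0  ->  20 a_5 = -a_3 + a_2 + 2 a_1 = 8/3  ->  a_5 = 2/15
  x^4: 30 a_6 + 2 a_4 - a_3 - 2 a_2 = 0  ->  30 a_6 = -2 a_4 + a_3 + 2 a_2 = 11/6  ->  a_6 = 11/180
Truncated series: y(x) = 1 + x + x^2 + (1/3) x^3 + (1/4) x^4 + (2/15) x^5 + (11/180) x^6 + O(x^7).

a_0 = 1; a_1 = 1; a_2 = 1; a_3 = 1/3; a_4 = 1/4; a_5 = 2/15; a_6 = 11/180
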